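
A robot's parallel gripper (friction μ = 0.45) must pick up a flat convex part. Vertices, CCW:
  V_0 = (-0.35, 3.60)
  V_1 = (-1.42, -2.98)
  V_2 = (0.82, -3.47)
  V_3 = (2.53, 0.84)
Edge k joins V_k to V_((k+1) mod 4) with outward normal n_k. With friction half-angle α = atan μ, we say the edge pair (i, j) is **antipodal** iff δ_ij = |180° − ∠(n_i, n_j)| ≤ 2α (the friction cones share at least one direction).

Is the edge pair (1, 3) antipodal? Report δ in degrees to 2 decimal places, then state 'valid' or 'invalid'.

δ = 31.44°, valid

α = atan 0.45 = 24.23°;  2α = 48.46°
edge 1: e_1 = (+2.24, -0.49);  n_1 = (-0.2137, -0.9769)
edge 3: e_3 = (-2.88, +2.76);  n_3 = (+0.6919, +0.7220)
∠(n_1, n_3) = 148.56°
δ = |180° − 148.56°| = 31.44°
31.44° ≤ 2α = 48.46°  →  valid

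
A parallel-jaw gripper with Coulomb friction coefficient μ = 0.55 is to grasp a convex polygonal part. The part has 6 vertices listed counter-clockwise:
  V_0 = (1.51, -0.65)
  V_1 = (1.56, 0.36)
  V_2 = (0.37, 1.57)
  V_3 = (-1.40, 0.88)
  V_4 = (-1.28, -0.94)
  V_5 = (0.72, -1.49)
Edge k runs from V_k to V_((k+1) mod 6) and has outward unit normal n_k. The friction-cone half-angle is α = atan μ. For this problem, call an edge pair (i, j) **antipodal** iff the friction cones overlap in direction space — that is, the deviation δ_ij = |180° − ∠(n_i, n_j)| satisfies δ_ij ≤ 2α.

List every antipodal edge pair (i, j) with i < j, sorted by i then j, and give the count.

α = atan 0.55 = 28.81°;  2α = 57.62°
n_0 = (+0.9988, -0.0494)
n_1 = (+0.7130, +0.7012)
n_2 = (-0.3632, +0.9317)
n_3 = (-0.9978, -0.0658)
n_4 = (-0.2652, -0.9642)
n_5 = (+0.7285, -0.6851)
  (0,1): δ = 132.64°  ·
  (0,2): δ = 65.87°  ·
  (0,3): δ = 6.61°  ✓
  (0,4): δ = 77.46°  ·
  (0,5): δ = 139.59°  ·
  (1,2): δ = 113.23°  ·
  (1,3): δ = 40.75°  ✓
  (1,4): δ = 30.10°  ✓
  (1,5): δ = 92.23°  ·
  (2,3): δ = 107.53°  ·
  (2,4): δ = 36.67°  ✓
  (2,5): δ = 25.46°  ✓
  (3,4): δ = 109.15°  ·
  (3,5): δ = 47.02°  ✓
  (4,5): δ = 117.87°  ·
antipodal pairs: 6

count = 6; pairs: (0,3), (1,3), (1,4), (2,4), (2,5), (3,5)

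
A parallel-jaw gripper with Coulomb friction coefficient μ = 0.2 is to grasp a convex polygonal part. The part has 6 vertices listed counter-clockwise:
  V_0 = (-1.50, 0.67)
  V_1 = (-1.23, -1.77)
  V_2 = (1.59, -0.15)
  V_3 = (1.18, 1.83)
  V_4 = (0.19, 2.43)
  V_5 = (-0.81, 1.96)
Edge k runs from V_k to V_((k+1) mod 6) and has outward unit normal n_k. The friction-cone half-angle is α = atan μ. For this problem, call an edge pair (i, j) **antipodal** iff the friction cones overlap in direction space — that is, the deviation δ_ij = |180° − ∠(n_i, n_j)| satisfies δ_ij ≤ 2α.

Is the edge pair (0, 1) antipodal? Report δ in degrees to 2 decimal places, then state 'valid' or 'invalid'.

δ = 66.44°, invalid

α = atan 0.2 = 11.31°;  2α = 22.62°
edge 0: e_0 = (+0.27, -2.44);  n_0 = (-0.9939, -0.1100)
edge 1: e_1 = (+2.82, +1.62);  n_1 = (+0.4981, -0.8671)
∠(n_0, n_1) = 113.56°
δ = |180° − 113.56°| = 66.44°
66.44° > 2α = 22.62°  →  invalid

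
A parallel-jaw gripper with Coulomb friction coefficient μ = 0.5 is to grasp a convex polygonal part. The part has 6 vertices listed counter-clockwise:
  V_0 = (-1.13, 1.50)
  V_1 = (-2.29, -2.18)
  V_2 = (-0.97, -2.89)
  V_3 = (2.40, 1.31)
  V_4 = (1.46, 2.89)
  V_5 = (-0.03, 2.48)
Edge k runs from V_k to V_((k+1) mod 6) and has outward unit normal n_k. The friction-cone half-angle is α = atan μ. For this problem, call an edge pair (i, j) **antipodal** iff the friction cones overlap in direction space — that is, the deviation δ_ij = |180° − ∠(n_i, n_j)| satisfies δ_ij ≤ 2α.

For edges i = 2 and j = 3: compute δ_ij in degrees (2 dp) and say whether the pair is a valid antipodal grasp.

δ = 110.51°, invalid

α = atan 0.5 = 26.57°;  2α = 53.13°
edge 2: e_2 = (+3.37, +4.20);  n_2 = (+0.7800, -0.6258)
edge 3: e_3 = (-0.94, +1.58);  n_3 = (+0.8594, +0.5113)
∠(n_2, n_3) = 69.49°
δ = |180° − 69.49°| = 110.51°
110.51° > 2α = 53.13°  →  invalid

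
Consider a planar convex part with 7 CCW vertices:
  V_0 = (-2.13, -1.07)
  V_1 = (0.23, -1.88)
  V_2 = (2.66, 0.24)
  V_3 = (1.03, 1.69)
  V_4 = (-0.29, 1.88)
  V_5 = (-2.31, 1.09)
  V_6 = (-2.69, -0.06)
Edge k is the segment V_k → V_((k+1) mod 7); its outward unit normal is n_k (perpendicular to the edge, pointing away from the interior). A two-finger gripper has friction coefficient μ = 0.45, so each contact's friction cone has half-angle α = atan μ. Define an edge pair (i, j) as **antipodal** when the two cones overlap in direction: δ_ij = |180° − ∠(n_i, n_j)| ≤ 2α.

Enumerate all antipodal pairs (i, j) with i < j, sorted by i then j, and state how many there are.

α = atan 0.45 = 24.23°;  2α = 48.46°
n_0 = (-0.3246, -0.9458)
n_1 = (+0.6574, -0.7535)
n_2 = (+0.6646, +0.7472)
n_3 = (+0.1425, +0.9898)
n_4 = (-0.3642, +0.9313)
n_5 = (-0.9495, +0.3137)
n_6 = (-0.8746, -0.4849)
  (0,1): δ = 119.95°  ·
  (0,2): δ = 22.71°  ✓
  (0,3): δ = 10.75°  ✓
  (0,4): δ = 40.30°  ✓
  (0,5): δ = 90.66°  ·
  (0,6): δ = 137.95°  ·
  (1,2): δ = 82.76°  ·
  (1,3): δ = 49.29°  ·
  (1,4): δ = 19.74°  ✓
  (1,5): δ = 30.61°  ✓
  (1,6): δ = 77.90°  ·
  (2,3): δ = 146.54°  ·
  (2,4): δ = 116.98°  ·
  (2,5): δ = 66.63°  ·
  (2,6): δ = 19.34°  ✓
  (3,4): δ = 150.45°  ·
  (3,5): δ = 100.09°  ·
  (3,6): δ = 52.80°  ·
  (4,5): δ = 129.65°  ·
  (4,6): δ = 82.35°  ·
  (5,6): δ = 132.71°  ·
antipodal pairs: 6

count = 6; pairs: (0,2), (0,3), (0,4), (1,4), (1,5), (2,6)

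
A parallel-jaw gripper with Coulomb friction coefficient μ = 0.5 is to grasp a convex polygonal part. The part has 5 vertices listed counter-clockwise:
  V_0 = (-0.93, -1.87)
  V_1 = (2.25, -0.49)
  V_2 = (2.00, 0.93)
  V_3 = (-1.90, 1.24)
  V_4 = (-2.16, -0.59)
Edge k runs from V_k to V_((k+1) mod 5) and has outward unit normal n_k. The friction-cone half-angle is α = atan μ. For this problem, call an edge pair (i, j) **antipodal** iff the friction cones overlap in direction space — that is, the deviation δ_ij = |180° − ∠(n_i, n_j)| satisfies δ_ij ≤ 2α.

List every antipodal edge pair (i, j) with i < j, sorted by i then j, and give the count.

α = atan 0.5 = 26.57°;  2α = 53.13°
n_0 = (+0.3981, -0.9173)
n_1 = (+0.9849, +0.1734)
n_2 = (+0.0792, +0.9969)
n_3 = (-0.9901, +0.1407)
n_4 = (-0.7210, -0.6929)
  (0,1): δ = 103.47°  ·
  (0,2): δ = 28.00°  ✓
  (0,3): δ = 58.45°  ·
  (0,4): δ = 110.40°  ·
  (1,2): δ = 104.53°  ·
  (1,3): δ = 18.07°  ✓
  (1,4): δ = 33.87°  ✓
  (2,3): δ = 93.54°  ·
  (2,4): δ = 41.60°  ✓
  (3,4): δ = 128.05°  ·
antipodal pairs: 4

count = 4; pairs: (0,2), (1,3), (1,4), (2,4)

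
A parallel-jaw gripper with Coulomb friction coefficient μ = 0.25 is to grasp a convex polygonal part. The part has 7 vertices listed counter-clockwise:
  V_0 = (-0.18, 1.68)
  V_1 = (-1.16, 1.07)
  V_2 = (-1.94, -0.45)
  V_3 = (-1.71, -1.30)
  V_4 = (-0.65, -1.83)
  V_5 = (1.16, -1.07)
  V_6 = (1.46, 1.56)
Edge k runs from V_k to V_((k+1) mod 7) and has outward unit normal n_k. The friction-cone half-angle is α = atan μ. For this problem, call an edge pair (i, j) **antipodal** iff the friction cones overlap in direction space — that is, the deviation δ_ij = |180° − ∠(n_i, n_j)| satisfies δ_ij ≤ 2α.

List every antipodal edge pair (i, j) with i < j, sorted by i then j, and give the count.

α = atan 0.25 = 14.04°;  2α = 28.07°
n_0 = (-0.5284, +0.8490)
n_1 = (-0.8897, +0.4566)
n_2 = (-0.9653, -0.2612)
n_3 = (-0.4472, -0.8944)
n_4 = (+0.3871, -0.9220)
n_5 = (+0.9936, -0.1133)
n_6 = (+0.0730, +0.9973)
  (0,1): δ = 149.07°  ·
  (0,2): δ = 106.76°  ·
  (0,3): δ = 58.47°  ·
  (0,4): δ = 9.12°  ✓
  (0,5): δ = 51.59°  ·
  (0,6): δ = 143.91°  ·
  (1,2): δ = 137.69°  ·
  (1,3): δ = 89.40°  ·
  (1,4): δ = 40.06°  ·
  (1,5): δ = 20.66°  ✓
  (1,6): δ = 112.98°  ·
  (2,3): δ = 131.71°  ·
  (2,4): δ = 82.36°  ·
  (2,5): δ = 21.65°  ✓
  (2,6): δ = 70.67°  ·
  (3,4): δ = 130.66°  ·
  (3,5): δ = 69.94°  ·
  (3,6): δ = 22.38°  ✓
  (4,5): δ = 119.28°  ·
  (4,6): δ = 26.96°  ✓
  (5,6): δ = 87.68°  ·
antipodal pairs: 5

count = 5; pairs: (0,4), (1,5), (2,5), (3,6), (4,6)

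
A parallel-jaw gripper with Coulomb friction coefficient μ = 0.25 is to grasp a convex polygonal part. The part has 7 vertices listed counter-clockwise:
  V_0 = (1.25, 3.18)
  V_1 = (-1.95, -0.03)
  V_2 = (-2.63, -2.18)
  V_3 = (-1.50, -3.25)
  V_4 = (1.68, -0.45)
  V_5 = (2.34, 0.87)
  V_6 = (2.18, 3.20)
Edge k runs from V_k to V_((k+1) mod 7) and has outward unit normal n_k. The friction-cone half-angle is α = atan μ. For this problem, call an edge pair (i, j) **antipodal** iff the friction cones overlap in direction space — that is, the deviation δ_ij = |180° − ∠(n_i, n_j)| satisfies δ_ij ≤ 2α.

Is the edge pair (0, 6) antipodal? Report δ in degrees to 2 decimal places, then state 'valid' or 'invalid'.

δ = 136.14°, invalid

α = atan 0.25 = 14.04°;  2α = 28.07°
edge 0: e_0 = (-3.20, -3.21);  n_0 = (-0.7082, +0.7060)
edge 6: e_6 = (-0.93, -0.02);  n_6 = (-0.0215, +0.9998)
∠(n_0, n_6) = 43.86°
δ = |180° − 43.86°| = 136.14°
136.14° > 2α = 28.07°  →  invalid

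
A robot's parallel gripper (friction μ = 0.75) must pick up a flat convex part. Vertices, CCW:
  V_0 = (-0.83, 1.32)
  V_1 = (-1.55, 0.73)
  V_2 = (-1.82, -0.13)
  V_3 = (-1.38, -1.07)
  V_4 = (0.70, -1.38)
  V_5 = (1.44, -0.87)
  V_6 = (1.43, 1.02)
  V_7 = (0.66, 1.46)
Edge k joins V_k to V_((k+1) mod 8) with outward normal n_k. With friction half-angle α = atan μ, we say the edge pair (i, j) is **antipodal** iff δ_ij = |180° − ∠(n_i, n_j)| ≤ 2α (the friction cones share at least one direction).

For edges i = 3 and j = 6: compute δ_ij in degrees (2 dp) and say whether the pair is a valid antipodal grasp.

α = atan 0.75 = 36.87°;  2α = 73.74°
edge 3: e_3 = (+2.08, -0.31);  n_3 = (-0.1474, -0.9891)
edge 6: e_6 = (-0.77, +0.44);  n_6 = (+0.4961, +0.8682)
∠(n_3, n_6) = 158.73°
δ = |180° − 158.73°| = 21.27°
21.27° ≤ 2α = 73.74°  →  valid

δ = 21.27°, valid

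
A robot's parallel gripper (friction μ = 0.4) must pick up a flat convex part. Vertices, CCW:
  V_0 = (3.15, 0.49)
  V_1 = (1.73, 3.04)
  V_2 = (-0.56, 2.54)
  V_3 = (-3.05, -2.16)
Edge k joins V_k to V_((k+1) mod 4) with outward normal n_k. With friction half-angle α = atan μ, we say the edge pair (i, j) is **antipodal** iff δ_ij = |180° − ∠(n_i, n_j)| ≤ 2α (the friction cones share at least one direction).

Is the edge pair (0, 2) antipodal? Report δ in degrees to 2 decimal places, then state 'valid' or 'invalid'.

α = atan 0.4 = 21.80°;  2α = 43.60°
edge 0: e_0 = (-1.42, +2.55);  n_0 = (+0.8737, +0.4865)
edge 2: e_2 = (-2.49, -4.70);  n_2 = (-0.8837, +0.4681)
∠(n_0, n_2) = 122.97°
δ = |180° − 122.97°| = 57.03°
57.03° > 2α = 43.60°  →  invalid

δ = 57.03°, invalid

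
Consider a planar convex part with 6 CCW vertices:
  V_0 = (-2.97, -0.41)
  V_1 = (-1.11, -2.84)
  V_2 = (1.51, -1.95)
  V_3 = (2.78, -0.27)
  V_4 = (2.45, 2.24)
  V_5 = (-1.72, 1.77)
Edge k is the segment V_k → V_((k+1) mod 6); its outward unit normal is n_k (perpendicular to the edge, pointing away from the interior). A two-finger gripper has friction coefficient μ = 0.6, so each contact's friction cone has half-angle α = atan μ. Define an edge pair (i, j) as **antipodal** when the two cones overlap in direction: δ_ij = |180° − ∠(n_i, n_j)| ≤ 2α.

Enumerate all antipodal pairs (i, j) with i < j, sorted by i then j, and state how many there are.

count = 7; pairs: (0,3), (0,4), (1,4), (1,5), (2,4), (2,5), (3,5)

α = atan 0.6 = 30.96°;  2α = 61.93°
n_0 = (-0.7941, -0.6078)
n_1 = (+0.3216, -0.9469)
n_2 = (+0.7977, -0.6030)
n_3 = (+0.9915, +0.1304)
n_4 = (-0.1120, +0.9937)
n_5 = (-0.8675, +0.4974)
  (0,1): δ = 108.67°  ·
  (0,2): δ = 74.52°  ·
  (0,3): δ = 29.94°  ✓
  (0,4): δ = 59.00°  ✓
  (0,5): δ = 112.74°  ·
  (1,2): δ = 145.85°  ·
  (1,3): δ = 101.27°  ·
  (1,4): δ = 12.33°  ✓
  (1,5): δ = 41.41°  ✓
  (2,3): δ = 135.42°  ·
  (2,4): δ = 46.48°  ✓
  (2,5): δ = 7.26°  ✓
  (3,4): δ = 91.06°  ·
  (3,5): δ = 37.32°  ✓
  (4,5): δ = 126.26°  ·
antipodal pairs: 7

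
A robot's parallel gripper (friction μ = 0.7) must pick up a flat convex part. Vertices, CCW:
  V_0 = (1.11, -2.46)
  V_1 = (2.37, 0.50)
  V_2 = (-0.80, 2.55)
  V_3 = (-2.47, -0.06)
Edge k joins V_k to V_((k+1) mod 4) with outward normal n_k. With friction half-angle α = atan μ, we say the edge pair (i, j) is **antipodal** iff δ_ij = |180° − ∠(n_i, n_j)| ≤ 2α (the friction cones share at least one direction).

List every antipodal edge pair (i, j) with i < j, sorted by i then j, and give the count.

α = atan 0.7 = 34.99°;  2α = 69.98°
n_0 = (+0.9201, -0.3917)
n_1 = (+0.5430, +0.8397)
n_2 = (-0.8423, +0.5390)
n_3 = (-0.5568, -0.8306)
  (0,1): δ = 99.83°  ·
  (0,2): δ = 9.55°  ✓
  (0,3): δ = 79.22°  ·
  (1,2): δ = 89.72°  ·
  (1,3): δ = 0.95°  ✓
  (2,3): δ = 91.22°  ·
antipodal pairs: 2

count = 2; pairs: (0,2), (1,3)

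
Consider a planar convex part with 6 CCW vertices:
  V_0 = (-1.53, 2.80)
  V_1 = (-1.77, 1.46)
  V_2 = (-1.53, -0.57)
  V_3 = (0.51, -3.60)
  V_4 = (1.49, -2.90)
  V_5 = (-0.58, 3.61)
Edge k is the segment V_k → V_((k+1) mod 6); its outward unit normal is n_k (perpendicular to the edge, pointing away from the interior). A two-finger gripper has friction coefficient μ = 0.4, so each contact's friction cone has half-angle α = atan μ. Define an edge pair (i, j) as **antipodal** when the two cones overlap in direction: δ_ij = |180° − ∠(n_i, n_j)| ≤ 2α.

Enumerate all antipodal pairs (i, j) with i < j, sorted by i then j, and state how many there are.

α = atan 0.4 = 21.80°;  2α = 43.60°
n_0 = (-0.9843, +0.1763)
n_1 = (-0.9931, -0.1174)
n_2 = (-0.8295, -0.5585)
n_3 = (+0.5812, -0.8137)
n_4 = (+0.9530, +0.3030)
n_5 = (-0.6488, +0.7610)
  (0,1): δ = 163.10°  ·
  (0,2): δ = 135.89°  ·
  (0,3): δ = 44.31°  ·
  (0,4): δ = 27.79°  ✓
  (0,5): δ = 140.61°  ·
  (1,2): δ = 152.79°  ·
  (1,3): δ = 61.20°  ·
  (1,4): δ = 10.90°  ✓
  (1,5): δ = 123.71°  ·
  (2,3): δ = 88.41°  ·
  (2,4): δ = 16.31°  ✓
  (2,5): δ = 96.50°  ·
  (3,4): δ = 107.90°  ·
  (3,5): δ = 4.91°  ✓
  (4,5): δ = 67.19°  ·
antipodal pairs: 4

count = 4; pairs: (0,4), (1,4), (2,4), (3,5)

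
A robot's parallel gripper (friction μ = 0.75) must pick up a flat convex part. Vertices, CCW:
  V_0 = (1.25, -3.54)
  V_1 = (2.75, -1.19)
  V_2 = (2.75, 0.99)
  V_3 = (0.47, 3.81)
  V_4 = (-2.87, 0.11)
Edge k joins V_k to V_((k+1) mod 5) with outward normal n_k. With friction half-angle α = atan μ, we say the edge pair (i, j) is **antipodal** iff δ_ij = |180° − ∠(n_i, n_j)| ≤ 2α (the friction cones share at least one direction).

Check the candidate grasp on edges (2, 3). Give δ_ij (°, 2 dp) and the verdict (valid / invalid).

δ = 81.03°, invalid

α = atan 0.75 = 36.87°;  2α = 73.74°
edge 2: e_2 = (-2.28, +2.82);  n_2 = (+0.7776, +0.6287)
edge 3: e_3 = (-3.34, -3.70);  n_3 = (-0.7423, +0.6701)
∠(n_2, n_3) = 98.97°
δ = |180° − 98.97°| = 81.03°
81.03° > 2α = 73.74°  →  invalid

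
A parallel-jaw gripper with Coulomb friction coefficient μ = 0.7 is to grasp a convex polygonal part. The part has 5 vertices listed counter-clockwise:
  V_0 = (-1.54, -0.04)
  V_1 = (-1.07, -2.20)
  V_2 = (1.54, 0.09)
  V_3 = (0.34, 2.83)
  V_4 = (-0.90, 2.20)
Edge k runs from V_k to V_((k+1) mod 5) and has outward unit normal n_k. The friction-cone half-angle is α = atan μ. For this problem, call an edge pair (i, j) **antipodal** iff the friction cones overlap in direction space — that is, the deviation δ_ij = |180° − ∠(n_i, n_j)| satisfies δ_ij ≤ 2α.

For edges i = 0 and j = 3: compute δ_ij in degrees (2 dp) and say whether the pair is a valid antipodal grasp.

δ = 104.66°, invalid

α = atan 0.7 = 34.99°;  2α = 69.98°
edge 0: e_0 = (+0.47, -2.16);  n_0 = (-0.9771, -0.2126)
edge 3: e_3 = (-1.24, -0.63);  n_3 = (-0.4530, +0.8915)
∠(n_0, n_3) = 75.34°
δ = |180° − 75.34°| = 104.66°
104.66° > 2α = 69.98°  →  invalid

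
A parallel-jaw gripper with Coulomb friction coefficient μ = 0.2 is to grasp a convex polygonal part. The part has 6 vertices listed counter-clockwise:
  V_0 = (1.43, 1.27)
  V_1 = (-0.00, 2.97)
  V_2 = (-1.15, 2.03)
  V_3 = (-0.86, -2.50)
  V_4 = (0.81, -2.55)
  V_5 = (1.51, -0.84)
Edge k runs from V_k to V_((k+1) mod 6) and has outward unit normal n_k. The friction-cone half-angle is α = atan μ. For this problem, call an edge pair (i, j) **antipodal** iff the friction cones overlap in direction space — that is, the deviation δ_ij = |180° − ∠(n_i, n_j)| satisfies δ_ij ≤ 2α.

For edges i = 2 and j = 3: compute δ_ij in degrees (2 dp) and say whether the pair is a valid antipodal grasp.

α = atan 0.2 = 11.31°;  2α = 22.62°
edge 2: e_2 = (+0.29, -4.53);  n_2 = (-0.9980, -0.0639)
edge 3: e_3 = (+1.67, -0.05);  n_3 = (-0.0299, -0.9996)
∠(n_2, n_3) = 84.62°
δ = |180° − 84.62°| = 95.38°
95.38° > 2α = 22.62°  →  invalid

δ = 95.38°, invalid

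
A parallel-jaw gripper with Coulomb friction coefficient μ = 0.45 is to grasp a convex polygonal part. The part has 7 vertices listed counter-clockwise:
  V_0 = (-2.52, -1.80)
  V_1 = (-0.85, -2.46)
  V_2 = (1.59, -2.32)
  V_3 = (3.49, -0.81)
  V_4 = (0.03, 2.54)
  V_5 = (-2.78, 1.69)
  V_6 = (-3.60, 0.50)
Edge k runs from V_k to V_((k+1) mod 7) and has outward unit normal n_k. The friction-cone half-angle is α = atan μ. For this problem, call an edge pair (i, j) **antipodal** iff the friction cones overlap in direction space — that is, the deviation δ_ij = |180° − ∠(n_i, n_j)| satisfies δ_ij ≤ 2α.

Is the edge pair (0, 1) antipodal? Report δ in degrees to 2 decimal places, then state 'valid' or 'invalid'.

δ = 155.15°, invalid

α = atan 0.45 = 24.23°;  2α = 48.46°
edge 0: e_0 = (+1.67, -0.66);  n_0 = (-0.3675, -0.9300)
edge 1: e_1 = (+2.44, +0.14);  n_1 = (+0.0573, -0.9984)
∠(n_0, n_1) = 24.85°
δ = |180° − 24.85°| = 155.15°
155.15° > 2α = 48.46°  →  invalid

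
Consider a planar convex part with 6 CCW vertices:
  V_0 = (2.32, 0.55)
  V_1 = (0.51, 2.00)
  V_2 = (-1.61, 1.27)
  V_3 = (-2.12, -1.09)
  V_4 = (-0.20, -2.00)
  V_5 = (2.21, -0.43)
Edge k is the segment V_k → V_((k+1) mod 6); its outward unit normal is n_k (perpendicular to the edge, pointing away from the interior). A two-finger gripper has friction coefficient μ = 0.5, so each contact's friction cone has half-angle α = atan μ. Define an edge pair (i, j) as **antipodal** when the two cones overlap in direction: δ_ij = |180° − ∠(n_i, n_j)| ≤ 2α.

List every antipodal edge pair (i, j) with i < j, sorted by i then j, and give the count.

α = atan 0.5 = 26.57°;  2α = 53.13°
n_0 = (+0.6252, +0.7804)
n_1 = (-0.3256, +0.9455)
n_2 = (-0.9774, +0.2112)
n_3 = (-0.4283, -0.9036)
n_4 = (+0.5458, -0.8379)
n_5 = (+0.9938, -0.1115)
  (0,1): δ = 122.30°  ·
  (0,2): δ = 63.50°  ·
  (0,3): δ = 13.34°  ✓
  (0,4): δ = 71.78°  ·
  (0,5): δ = 122.29°  ·
  (1,2): δ = 121.19°  ·
  (1,3): δ = 44.36°  ✓
  (1,4): δ = 14.08°  ✓
  (1,5): δ = 64.60°  ·
  (2,3): δ = 103.16°  ·
  (2,4): δ = 44.72°  ✓
  (2,5): δ = 5.79°  ✓
  (3,4): δ = 121.56°  ·
  (3,5): δ = 71.05°  ·
  (4,5): δ = 129.49°  ·
antipodal pairs: 5

count = 5; pairs: (0,3), (1,3), (1,4), (2,4), (2,5)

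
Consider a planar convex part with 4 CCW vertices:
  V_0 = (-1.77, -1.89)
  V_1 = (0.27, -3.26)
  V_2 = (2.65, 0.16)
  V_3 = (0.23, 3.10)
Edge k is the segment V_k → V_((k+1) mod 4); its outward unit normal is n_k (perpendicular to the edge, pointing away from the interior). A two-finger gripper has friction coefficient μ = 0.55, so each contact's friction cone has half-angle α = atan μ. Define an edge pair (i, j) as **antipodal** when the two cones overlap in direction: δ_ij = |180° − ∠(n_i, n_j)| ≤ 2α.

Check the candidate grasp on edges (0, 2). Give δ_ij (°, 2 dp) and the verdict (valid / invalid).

δ = 16.66°, valid

α = atan 0.55 = 28.81°;  2α = 57.62°
edge 0: e_0 = (+2.04, -1.37);  n_0 = (-0.5575, -0.8302)
edge 2: e_2 = (-2.42, +2.94);  n_2 = (+0.7721, +0.6355)
∠(n_0, n_2) = 163.34°
δ = |180° − 163.34°| = 16.66°
16.66° ≤ 2α = 57.62°  →  valid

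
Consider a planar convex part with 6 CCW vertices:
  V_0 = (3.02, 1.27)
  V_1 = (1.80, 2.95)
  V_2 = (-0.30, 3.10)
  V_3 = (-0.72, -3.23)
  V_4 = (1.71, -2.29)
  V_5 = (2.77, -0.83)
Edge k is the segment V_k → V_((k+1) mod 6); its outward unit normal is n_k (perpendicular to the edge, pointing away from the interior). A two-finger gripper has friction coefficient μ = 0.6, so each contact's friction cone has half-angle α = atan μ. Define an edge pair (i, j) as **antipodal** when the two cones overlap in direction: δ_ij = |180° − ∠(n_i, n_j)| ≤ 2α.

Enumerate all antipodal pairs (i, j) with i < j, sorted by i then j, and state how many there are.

α = atan 0.6 = 30.96°;  2α = 61.93°
n_0 = (+0.8092, +0.5876)
n_1 = (+0.0712, +0.9975)
n_2 = (-0.9978, +0.0662)
n_3 = (+0.3608, -0.9327)
n_4 = (+0.8092, -0.5875)
n_5 = (+0.9930, -0.1182)
  (0,1): δ = 130.07°  ·
  (0,2): δ = 39.78°  ✓
  (0,3): δ = 75.16°  ·
  (0,4): δ = 108.03°  ·
  (0,5): δ = 137.22°  ·
  (1,2): δ = 89.71°  ·
  (1,3): δ = 25.23°  ✓
  (1,4): δ = 58.10°  ✓
  (1,5): δ = 87.30°  ·
  (2,3): δ = 65.06°  ·
  (2,4): δ = 32.18°  ✓
  (2,5): δ = 2.99°  ✓
  (3,4): δ = 147.13°  ·
  (3,5): δ = 117.94°  ·
  (4,5): δ = 150.81°  ·
antipodal pairs: 5

count = 5; pairs: (0,2), (1,3), (1,4), (2,4), (2,5)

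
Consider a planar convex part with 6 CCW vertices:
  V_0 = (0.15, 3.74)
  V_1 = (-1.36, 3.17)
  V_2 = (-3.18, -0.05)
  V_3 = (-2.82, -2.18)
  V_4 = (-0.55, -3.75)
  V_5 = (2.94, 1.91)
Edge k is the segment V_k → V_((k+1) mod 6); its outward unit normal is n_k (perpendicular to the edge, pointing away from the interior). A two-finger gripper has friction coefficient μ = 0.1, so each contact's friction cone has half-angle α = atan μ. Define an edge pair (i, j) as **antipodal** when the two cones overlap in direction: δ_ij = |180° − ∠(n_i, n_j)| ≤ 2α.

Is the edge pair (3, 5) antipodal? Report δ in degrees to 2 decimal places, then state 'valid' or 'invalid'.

δ = 1.41°, valid

α = atan 0.1 = 5.71°;  2α = 11.42°
edge 3: e_3 = (+2.27, -1.57);  n_3 = (-0.5688, -0.8225)
edge 5: e_5 = (-2.79, +1.83);  n_5 = (+0.5485, +0.8362)
∠(n_3, n_5) = 178.59°
δ = |180° − 178.59°| = 1.41°
1.41° ≤ 2α = 11.42°  →  valid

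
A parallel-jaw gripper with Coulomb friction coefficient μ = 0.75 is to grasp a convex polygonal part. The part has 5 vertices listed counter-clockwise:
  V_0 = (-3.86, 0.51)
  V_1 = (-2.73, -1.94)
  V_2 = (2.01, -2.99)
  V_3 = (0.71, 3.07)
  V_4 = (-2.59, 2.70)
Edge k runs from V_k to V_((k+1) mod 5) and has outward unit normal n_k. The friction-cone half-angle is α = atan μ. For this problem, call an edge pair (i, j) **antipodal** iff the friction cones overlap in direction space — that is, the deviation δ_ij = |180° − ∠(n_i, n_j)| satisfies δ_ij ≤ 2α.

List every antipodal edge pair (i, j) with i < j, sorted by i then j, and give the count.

count = 6; pairs: (0,2), (0,3), (1,2), (1,3), (1,4), (2,4)

α = atan 0.75 = 36.87°;  2α = 73.74°
n_0 = (-0.9081, -0.4188)
n_1 = (-0.2163, -0.9763)
n_2 = (+0.9778, +0.2097)
n_3 = (-0.1114, +0.9938)
n_4 = (-0.8651, +0.5017)
  (0,1): δ = 127.25°  ·
  (0,2): δ = 12.65°  ✓
  (0,3): δ = 71.64°  ✓
  (0,4): δ = 125.13°  ·
  (1,2): δ = 65.40°  ✓
  (1,3): δ = 18.89°  ✓
  (1,4): δ = 72.38°  ✓
  (2,3): δ = 95.71°  ·
  (2,4): δ = 42.22°  ✓
  (3,4): δ = 126.51°  ·
antipodal pairs: 6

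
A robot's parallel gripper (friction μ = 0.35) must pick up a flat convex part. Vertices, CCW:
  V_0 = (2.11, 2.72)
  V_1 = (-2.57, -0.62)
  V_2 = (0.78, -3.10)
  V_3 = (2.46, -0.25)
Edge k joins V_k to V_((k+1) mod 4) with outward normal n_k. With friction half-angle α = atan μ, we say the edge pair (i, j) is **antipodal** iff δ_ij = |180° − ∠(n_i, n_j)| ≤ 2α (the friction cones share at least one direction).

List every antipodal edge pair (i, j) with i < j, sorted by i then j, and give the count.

α = atan 0.35 = 19.29°;  2α = 38.58°
n_0 = (-0.5809, +0.8140)
n_1 = (-0.5950, -0.8037)
n_2 = (+0.8615, -0.5078)
n_3 = (+0.9931, +0.1170)
  (0,1): δ = 72.03°  ·
  (0,2): δ = 23.97°  ✓
  (0,3): δ = 61.21°  ·
  (1,2): δ = 84.01°  ·
  (1,3): δ = 46.77°  ·
  (2,3): δ = 142.76°  ·
antipodal pairs: 1

count = 1; pairs: (0,2)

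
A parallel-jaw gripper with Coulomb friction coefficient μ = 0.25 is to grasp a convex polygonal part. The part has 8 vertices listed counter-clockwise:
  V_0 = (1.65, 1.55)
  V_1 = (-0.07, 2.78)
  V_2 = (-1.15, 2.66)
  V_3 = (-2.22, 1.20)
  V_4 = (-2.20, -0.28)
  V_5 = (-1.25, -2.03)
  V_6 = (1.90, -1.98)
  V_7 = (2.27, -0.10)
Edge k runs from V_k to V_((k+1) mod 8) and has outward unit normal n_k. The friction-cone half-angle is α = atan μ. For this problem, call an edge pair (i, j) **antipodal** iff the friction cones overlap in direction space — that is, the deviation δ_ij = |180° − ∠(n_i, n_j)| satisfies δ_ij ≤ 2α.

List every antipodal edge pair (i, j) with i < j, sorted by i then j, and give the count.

count = 6; pairs: (0,4), (1,5), (2,6), (3,6), (3,7), (4,7)

α = atan 0.25 = 14.04°;  2α = 28.07°
n_0 = (+0.5817, +0.8134)
n_1 = (-0.1104, +0.9939)
n_2 = (-0.8066, +0.5911)
n_3 = (-0.9999, -0.0135)
n_4 = (-0.8789, -0.4771)
n_5 = (+0.0159, -0.9999)
n_6 = (+0.9812, -0.1931)
n_7 = (+0.9361, +0.3517)
  (0,1): δ = 138.09°  ·
  (0,2): δ = 90.67°  ·
  (0,3): δ = 53.66°  ·
  (0,4): δ = 25.94°  ✓
  (0,5): δ = 36.48°  ·
  (0,6): δ = 114.44°  ·
  (0,7): δ = 146.16°  ·
  (1,2): δ = 132.58°  ·
  (1,3): δ = 95.57°  ·
  (1,4): δ = 67.84°  ·
  (1,5): δ = 5.43°  ✓
  (1,6): δ = 72.53°  ·
  (1,7): δ = 104.25°  ·
  (2,3): δ = 142.99°  ·
  (2,4): δ = 115.27°  ·
  (2,5): δ = 52.85°  ·
  (2,6): δ = 25.10°  ✓
  (2,7): δ = 56.83°  ·
  (3,4): δ = 152.28°  ·
  (3,5): δ = 89.86°  ·
  (3,6): δ = 11.91°  ✓
  (3,7): δ = 19.82°  ✓
  (4,5): δ = 117.59°  ·
  (4,6): δ = 39.63°  ·
  (4,7): δ = 7.90°  ✓
  (5,6): δ = 102.04°  ·
  (5,7): δ = 70.32°  ·
  (6,7): δ = 148.27°  ·
antipodal pairs: 6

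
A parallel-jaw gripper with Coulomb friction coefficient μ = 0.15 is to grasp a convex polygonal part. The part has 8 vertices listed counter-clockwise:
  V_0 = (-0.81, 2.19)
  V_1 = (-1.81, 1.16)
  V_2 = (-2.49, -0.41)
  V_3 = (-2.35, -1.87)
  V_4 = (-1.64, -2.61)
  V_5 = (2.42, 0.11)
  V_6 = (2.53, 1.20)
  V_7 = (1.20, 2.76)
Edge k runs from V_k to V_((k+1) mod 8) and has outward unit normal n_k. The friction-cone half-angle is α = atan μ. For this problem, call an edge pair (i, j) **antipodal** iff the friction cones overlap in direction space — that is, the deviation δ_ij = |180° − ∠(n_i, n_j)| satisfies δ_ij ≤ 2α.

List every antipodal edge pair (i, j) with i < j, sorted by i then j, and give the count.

α = atan 0.15 = 8.53°;  2α = 17.06°
n_0 = (-0.7175, +0.6966)
n_1 = (-0.9176, +0.3974)
n_2 = (-0.9954, -0.0955)
n_3 = (-0.7216, -0.6923)
n_4 = (+0.5566, -0.8308)
n_5 = (+0.9949, -0.1004)
n_6 = (+0.7610, +0.6488)
n_7 = (-0.2728, +0.9621)
  (0,1): δ = 159.27°  ·
  (0,2): δ = 130.37°  ·
  (0,3): δ = 92.03°  ·
  (0,4): δ = 12.03°  ✓
  (0,5): δ = 38.39°  ·
  (0,6): δ = 84.60°  ·
  (0,7): δ = 149.99°  ·
  (1,2): δ = 151.10°  ·
  (1,3): δ = 112.77°  ·
  (1,4): δ = 32.76°  ·
  (1,5): δ = 17.66°  ·
  (1,6): δ = 63.87°  ·
  (1,7): δ = 129.25°  ·
  (2,3): δ = 141.66°  ·
  (2,4): δ = 61.66°  ·
  (2,5): δ = 11.24°  ✓
  (2,6): δ = 34.97°  ·
  (2,7): δ = 100.36°  ·
  (3,4): δ = 99.99°  ·
  (3,5): δ = 49.58°  ·
  (3,6): δ = 3.37°  ✓
  (3,7): δ = 62.02°  ·
  (4,5): δ = 129.58°  ·
  (4,6): δ = 83.37°  ·
  (4,7): δ = 17.99°  ·
  (5,6): δ = 133.79°  ·
  (5,7): δ = 68.40°  ·
  (6,7): δ = 114.62°  ·
antipodal pairs: 3

count = 3; pairs: (0,4), (2,5), (3,6)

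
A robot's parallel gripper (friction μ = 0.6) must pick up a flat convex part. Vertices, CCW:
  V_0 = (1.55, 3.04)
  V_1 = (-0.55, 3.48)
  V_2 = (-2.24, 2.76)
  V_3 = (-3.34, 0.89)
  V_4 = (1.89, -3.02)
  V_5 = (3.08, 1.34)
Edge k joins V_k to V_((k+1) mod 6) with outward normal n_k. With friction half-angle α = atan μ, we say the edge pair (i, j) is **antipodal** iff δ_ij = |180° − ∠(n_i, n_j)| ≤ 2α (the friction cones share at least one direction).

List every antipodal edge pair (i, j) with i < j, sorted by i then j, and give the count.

count = 5; pairs: (0,3), (1,3), (1,4), (2,4), (3,5)

α = atan 0.6 = 30.96°;  2α = 61.93°
n_0 = (+0.2051, +0.9787)
n_1 = (-0.3919, +0.9200)
n_2 = (-0.8619, +0.5070)
n_3 = (-0.5988, -0.8009)
n_4 = (+0.9647, -0.2633)
n_5 = (+0.7433, +0.6690)
  (0,1): δ = 145.09°  ·
  (0,2): δ = 108.63°  ·
  (0,3): δ = 24.95°  ✓
  (0,4): δ = 86.57°  ·
  (0,5): δ = 143.82°  ·
  (1,2): δ = 143.54°  ·
  (1,3): δ = 59.86°  ✓
  (1,4): δ = 51.66°  ✓
  (1,5): δ = 108.91°  ·
  (2,3): δ = 96.32°  ·
  (2,4): δ = 15.20°  ✓
  (2,5): δ = 72.45°  ·
  (3,4): δ = 68.48°  ·
  (3,5): δ = 11.23°  ✓
  (4,5): δ = 122.75°  ·
antipodal pairs: 5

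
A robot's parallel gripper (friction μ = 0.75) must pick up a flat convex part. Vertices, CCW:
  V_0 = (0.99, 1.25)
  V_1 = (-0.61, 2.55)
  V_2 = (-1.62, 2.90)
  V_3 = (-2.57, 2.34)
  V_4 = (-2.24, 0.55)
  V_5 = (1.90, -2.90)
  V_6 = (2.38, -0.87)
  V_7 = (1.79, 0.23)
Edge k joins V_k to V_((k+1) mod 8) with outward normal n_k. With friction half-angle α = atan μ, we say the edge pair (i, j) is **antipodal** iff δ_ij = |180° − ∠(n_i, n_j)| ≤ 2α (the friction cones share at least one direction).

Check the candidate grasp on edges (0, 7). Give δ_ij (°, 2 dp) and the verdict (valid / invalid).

δ = 167.20°, invalid

α = atan 0.75 = 36.87°;  2α = 73.74°
edge 0: e_0 = (-1.60, +1.30);  n_0 = (+0.6306, +0.7761)
edge 7: e_7 = (-0.80, +1.02);  n_7 = (+0.7869, +0.6171)
∠(n_0, n_7) = 12.80°
δ = |180° − 12.80°| = 167.20°
167.20° > 2α = 73.74°  →  invalid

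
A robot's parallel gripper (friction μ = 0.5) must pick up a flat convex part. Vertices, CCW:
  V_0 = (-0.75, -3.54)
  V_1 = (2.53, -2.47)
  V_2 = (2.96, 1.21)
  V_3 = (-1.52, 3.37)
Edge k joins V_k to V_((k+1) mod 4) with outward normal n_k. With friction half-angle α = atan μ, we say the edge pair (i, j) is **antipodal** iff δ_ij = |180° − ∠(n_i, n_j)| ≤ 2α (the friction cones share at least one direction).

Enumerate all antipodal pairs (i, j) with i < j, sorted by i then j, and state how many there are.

count = 2; pairs: (0,2), (1,3)

α = atan 0.5 = 26.57°;  2α = 53.13°
n_0 = (+0.3101, -0.9507)
n_1 = (+0.9932, -0.1161)
n_2 = (+0.4343, +0.9008)
n_3 = (-0.9938, -0.1107)
  (0,1): δ = 114.73°  ·
  (0,2): δ = 43.81°  ✓
  (0,3): δ = 78.29°  ·
  (1,2): δ = 109.08°  ·
  (1,3): δ = 13.02°  ✓
  (2,3): δ = 57.90°  ·
antipodal pairs: 2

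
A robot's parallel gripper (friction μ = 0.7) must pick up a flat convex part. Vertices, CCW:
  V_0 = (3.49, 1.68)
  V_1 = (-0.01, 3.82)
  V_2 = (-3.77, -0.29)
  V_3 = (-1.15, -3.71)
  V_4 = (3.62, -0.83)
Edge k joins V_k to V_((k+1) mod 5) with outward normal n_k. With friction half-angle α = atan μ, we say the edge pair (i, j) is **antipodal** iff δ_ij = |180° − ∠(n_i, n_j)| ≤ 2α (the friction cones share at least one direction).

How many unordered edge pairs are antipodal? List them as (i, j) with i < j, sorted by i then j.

count = 5; pairs: (0,2), (0,3), (1,3), (1,4), (2,4)

α = atan 0.7 = 34.99°;  2α = 69.98°
n_0 = (+0.5216, +0.8532)
n_1 = (-0.7378, +0.6750)
n_2 = (-0.7938, -0.6081)
n_3 = (+0.5169, -0.8561)
n_4 = (+0.9987, +0.0517)
  (0,1): δ = 101.01°  ·
  (0,2): δ = 21.10°  ✓
  (0,3): δ = 62.57°  ✓
  (0,4): δ = 124.41°  ·
  (1,2): δ = 100.09°  ·
  (1,3): δ = 16.42°  ✓
  (1,4): δ = 45.42°  ✓
  (2,3): δ = 96.33°  ·
  (2,4): δ = 34.49°  ✓
  (3,4): δ = 118.16°  ·
antipodal pairs: 5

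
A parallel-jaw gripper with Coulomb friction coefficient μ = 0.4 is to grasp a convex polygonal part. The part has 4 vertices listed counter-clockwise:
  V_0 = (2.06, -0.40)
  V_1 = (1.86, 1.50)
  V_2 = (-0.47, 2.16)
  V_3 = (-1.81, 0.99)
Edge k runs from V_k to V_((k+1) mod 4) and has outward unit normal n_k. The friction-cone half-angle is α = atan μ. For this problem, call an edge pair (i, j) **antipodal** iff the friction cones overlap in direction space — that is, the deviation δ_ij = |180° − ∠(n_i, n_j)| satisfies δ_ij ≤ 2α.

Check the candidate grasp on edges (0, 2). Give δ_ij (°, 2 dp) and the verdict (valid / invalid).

α = atan 0.4 = 21.80°;  2α = 43.60°
edge 0: e_0 = (-0.20, +1.90);  n_0 = (+0.9945, +0.1047)
edge 2: e_2 = (-1.34, -1.17);  n_2 = (-0.6577, +0.7533)
∠(n_0, n_2) = 125.12°
δ = |180° − 125.12°| = 54.88°
54.88° > 2α = 43.60°  →  invalid

δ = 54.88°, invalid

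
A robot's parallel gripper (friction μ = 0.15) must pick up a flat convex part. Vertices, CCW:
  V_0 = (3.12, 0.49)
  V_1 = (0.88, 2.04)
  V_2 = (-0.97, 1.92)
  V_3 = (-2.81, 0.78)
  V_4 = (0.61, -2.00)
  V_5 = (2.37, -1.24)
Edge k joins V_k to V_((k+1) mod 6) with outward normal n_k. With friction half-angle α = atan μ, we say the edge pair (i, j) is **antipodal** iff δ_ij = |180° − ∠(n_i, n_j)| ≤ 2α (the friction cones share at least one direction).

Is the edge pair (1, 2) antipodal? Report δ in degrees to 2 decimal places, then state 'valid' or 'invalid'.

α = atan 0.15 = 8.53°;  2α = 17.06°
edge 1: e_1 = (-1.85, -0.12);  n_1 = (-0.0647, +0.9979)
edge 2: e_2 = (-1.84, -1.14);  n_2 = (-0.5267, +0.8501)
∠(n_1, n_2) = 28.07°
δ = |180° − 28.07°| = 151.93°
151.93° > 2α = 17.06°  →  invalid

δ = 151.93°, invalid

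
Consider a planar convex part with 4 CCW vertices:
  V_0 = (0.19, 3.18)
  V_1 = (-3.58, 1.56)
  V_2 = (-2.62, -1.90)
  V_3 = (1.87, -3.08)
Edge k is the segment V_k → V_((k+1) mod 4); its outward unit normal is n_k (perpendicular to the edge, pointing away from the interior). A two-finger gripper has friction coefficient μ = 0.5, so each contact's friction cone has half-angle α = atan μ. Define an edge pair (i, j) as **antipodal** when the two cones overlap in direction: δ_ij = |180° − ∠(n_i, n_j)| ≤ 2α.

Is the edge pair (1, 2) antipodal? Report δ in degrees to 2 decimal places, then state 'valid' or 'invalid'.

δ = 120.23°, invalid

α = atan 0.5 = 26.57°;  2α = 53.13°
edge 1: e_1 = (+0.96, -3.46);  n_1 = (-0.9636, -0.2674)
edge 2: e_2 = (+4.49, -1.18);  n_2 = (-0.2542, -0.9672)
∠(n_1, n_2) = 59.77°
δ = |180° − 59.77°| = 120.23°
120.23° > 2α = 53.13°  →  invalid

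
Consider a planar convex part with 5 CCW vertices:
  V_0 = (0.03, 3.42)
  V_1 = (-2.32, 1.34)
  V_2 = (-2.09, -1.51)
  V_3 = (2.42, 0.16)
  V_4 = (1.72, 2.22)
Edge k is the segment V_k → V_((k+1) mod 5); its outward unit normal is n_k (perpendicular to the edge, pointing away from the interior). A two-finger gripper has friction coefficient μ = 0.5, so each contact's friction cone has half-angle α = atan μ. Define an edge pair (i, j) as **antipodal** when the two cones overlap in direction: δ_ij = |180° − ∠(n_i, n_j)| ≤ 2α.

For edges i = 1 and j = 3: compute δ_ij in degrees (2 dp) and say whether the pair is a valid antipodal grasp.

α = atan 0.5 = 26.57°;  2α = 53.13°
edge 1: e_1 = (+0.23, -2.85);  n_1 = (-0.9968, -0.0804)
edge 3: e_3 = (-0.70, +2.06);  n_3 = (+0.9468, +0.3217)
∠(n_1, n_3) = 165.85°
δ = |180° − 165.85°| = 14.15°
14.15° ≤ 2α = 53.13°  →  valid

δ = 14.15°, valid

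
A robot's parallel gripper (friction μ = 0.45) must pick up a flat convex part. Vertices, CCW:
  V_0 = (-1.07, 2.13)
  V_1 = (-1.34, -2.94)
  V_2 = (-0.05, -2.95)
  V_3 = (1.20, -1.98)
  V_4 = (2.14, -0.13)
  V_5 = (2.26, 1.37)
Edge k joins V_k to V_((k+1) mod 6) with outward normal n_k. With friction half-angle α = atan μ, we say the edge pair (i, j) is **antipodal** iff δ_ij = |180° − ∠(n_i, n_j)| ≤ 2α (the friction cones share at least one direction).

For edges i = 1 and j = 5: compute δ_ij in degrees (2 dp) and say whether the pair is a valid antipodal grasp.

δ = 12.41°, valid

α = atan 0.45 = 24.23°;  2α = 48.46°
edge 1: e_1 = (+1.29, -0.01);  n_1 = (-0.0078, -1.0000)
edge 5: e_5 = (-3.33, +0.76);  n_5 = (+0.2225, +0.9749)
∠(n_1, n_5) = 167.59°
δ = |180° − 167.59°| = 12.41°
12.41° ≤ 2α = 48.46°  →  valid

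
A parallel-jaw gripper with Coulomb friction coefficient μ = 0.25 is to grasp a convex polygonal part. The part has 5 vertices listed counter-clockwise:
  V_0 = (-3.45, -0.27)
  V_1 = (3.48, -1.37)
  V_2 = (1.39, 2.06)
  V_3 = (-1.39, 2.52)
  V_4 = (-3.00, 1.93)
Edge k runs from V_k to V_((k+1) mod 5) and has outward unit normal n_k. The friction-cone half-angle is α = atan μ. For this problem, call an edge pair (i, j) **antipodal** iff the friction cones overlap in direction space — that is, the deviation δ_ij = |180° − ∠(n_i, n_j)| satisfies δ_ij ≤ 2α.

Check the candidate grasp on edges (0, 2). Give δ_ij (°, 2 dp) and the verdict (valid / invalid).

α = atan 0.25 = 14.04°;  2α = 28.07°
edge 0: e_0 = (+6.93, -1.10);  n_0 = (-0.1568, -0.9876)
edge 2: e_2 = (-2.78, +0.46);  n_2 = (+0.1632, +0.9866)
∠(n_0, n_2) = 179.62°
δ = |180° − 179.62°| = 0.38°
0.38° ≤ 2α = 28.07°  →  valid

δ = 0.38°, valid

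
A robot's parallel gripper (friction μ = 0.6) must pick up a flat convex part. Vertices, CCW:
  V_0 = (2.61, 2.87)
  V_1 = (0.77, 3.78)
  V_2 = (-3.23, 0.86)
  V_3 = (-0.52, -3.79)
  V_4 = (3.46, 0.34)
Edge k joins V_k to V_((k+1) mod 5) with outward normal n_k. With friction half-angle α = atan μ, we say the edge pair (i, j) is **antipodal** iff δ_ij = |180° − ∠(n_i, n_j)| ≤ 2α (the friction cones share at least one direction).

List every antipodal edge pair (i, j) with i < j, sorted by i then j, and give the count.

α = atan 0.6 = 30.96°;  2α = 61.93°
n_0 = (+0.4433, +0.8964)
n_1 = (-0.5896, +0.8077)
n_2 = (-0.8640, -0.5035)
n_3 = (+0.7201, -0.6939)
n_4 = (+0.9479, +0.3185)
  (0,1): δ = 117.56°  ·
  (0,2): δ = 33.45°  ✓
  (0,3): δ = 72.38°  ·
  (0,4): δ = 134.89°  ·
  (1,2): δ = 95.90°  ·
  (1,3): δ = 9.93°  ✓
  (1,4): δ = 72.44°  ·
  (2,3): δ = 74.17°  ·
  (2,4): δ = 11.66°  ✓
  (3,4): δ = 117.49°  ·
antipodal pairs: 3

count = 3; pairs: (0,2), (1,3), (2,4)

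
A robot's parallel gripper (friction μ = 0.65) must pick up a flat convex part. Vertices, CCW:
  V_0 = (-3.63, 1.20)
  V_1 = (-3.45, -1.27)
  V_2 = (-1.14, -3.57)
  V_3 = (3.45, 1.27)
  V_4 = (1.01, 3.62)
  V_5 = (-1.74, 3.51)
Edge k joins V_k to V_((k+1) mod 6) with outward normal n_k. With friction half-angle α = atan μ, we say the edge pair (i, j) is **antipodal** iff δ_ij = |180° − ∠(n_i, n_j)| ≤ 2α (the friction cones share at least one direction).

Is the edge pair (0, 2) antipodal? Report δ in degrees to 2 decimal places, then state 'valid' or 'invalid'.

α = atan 0.65 = 33.02°;  2α = 66.05°
edge 0: e_0 = (+0.18, -2.47);  n_0 = (-0.9974, -0.0727)
edge 2: e_2 = (+4.59, +4.84);  n_2 = (+0.7256, -0.6881)
∠(n_0, n_2) = 132.35°
δ = |180° − 132.35°| = 47.65°
47.65° ≤ 2α = 66.05°  →  valid

δ = 47.65°, valid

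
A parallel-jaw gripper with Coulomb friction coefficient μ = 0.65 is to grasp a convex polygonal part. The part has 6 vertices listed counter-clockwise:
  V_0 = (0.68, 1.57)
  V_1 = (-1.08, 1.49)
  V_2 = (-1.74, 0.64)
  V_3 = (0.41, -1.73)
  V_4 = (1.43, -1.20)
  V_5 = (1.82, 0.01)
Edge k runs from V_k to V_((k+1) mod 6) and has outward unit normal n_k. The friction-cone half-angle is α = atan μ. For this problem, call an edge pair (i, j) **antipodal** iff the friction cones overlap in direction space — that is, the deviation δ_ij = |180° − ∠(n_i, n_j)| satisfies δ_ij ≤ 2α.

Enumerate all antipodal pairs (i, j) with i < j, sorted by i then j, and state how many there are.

count = 6; pairs: (0,2), (0,3), (1,3), (1,4), (2,4), (2,5)

α = atan 0.65 = 33.02°;  2α = 66.05°
n_0 = (-0.0454, +0.9990)
n_1 = (-0.7899, +0.6133)
n_2 = (-0.7406, -0.6719)
n_3 = (+0.4611, -0.8874)
n_4 = (+0.9518, -0.3068)
n_5 = (+0.8074, +0.5900)
  (0,1): δ = 130.43°  ·
  (0,2): δ = 50.39°  ✓
  (0,3): δ = 24.85°  ✓
  (0,4): δ = 69.53°  ·
  (0,5): δ = 123.56°  ·
  (1,2): δ = 99.96°  ·
  (1,3): δ = 24.71°  ✓
  (1,4): δ = 19.96°  ✓
  (1,5): δ = 73.99°  ·
  (2,3): δ = 104.76°  ·
  (2,4): δ = 60.08°  ✓
  (2,5): δ = 6.06°  ✓
  (3,4): δ = 135.32°  ·
  (3,5): δ = 81.30°  ·
  (4,5): δ = 125.98°  ·
antipodal pairs: 6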